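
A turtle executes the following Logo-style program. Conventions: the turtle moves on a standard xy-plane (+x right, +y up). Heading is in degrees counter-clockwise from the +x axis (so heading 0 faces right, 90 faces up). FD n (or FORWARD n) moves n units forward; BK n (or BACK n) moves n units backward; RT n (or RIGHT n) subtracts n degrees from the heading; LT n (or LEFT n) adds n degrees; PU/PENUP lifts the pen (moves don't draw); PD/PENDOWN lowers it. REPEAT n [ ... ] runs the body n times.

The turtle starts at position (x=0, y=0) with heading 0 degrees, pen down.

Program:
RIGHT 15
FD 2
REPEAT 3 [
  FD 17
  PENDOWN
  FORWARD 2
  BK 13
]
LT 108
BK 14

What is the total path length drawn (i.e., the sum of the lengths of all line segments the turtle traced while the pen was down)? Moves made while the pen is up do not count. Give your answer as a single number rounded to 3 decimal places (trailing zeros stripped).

Answer: 112

Derivation:
Executing turtle program step by step:
Start: pos=(0,0), heading=0, pen down
RT 15: heading 0 -> 345
FD 2: (0,0) -> (1.932,-0.518) [heading=345, draw]
REPEAT 3 [
  -- iteration 1/3 --
  FD 17: (1.932,-0.518) -> (18.353,-4.918) [heading=345, draw]
  PD: pen down
  FD 2: (18.353,-4.918) -> (20.284,-5.435) [heading=345, draw]
  BK 13: (20.284,-5.435) -> (7.727,-2.071) [heading=345, draw]
  -- iteration 2/3 --
  FD 17: (7.727,-2.071) -> (24.148,-6.47) [heading=345, draw]
  PD: pen down
  FD 2: (24.148,-6.47) -> (26.08,-6.988) [heading=345, draw]
  BK 13: (26.08,-6.988) -> (13.523,-3.623) [heading=345, draw]
  -- iteration 3/3 --
  FD 17: (13.523,-3.623) -> (29.944,-8.023) [heading=345, draw]
  PD: pen down
  FD 2: (29.944,-8.023) -> (31.876,-8.541) [heading=345, draw]
  BK 13: (31.876,-8.541) -> (19.319,-5.176) [heading=345, draw]
]
LT 108: heading 345 -> 93
BK 14: (19.319,-5.176) -> (20.051,-19.157) [heading=93, draw]
Final: pos=(20.051,-19.157), heading=93, 11 segment(s) drawn

Segment lengths:
  seg 1: (0,0) -> (1.932,-0.518), length = 2
  seg 2: (1.932,-0.518) -> (18.353,-4.918), length = 17
  seg 3: (18.353,-4.918) -> (20.284,-5.435), length = 2
  seg 4: (20.284,-5.435) -> (7.727,-2.071), length = 13
  seg 5: (7.727,-2.071) -> (24.148,-6.47), length = 17
  seg 6: (24.148,-6.47) -> (26.08,-6.988), length = 2
  seg 7: (26.08,-6.988) -> (13.523,-3.623), length = 13
  seg 8: (13.523,-3.623) -> (29.944,-8.023), length = 17
  seg 9: (29.944,-8.023) -> (31.876,-8.541), length = 2
  seg 10: (31.876,-8.541) -> (19.319,-5.176), length = 13
  seg 11: (19.319,-5.176) -> (20.051,-19.157), length = 14
Total = 112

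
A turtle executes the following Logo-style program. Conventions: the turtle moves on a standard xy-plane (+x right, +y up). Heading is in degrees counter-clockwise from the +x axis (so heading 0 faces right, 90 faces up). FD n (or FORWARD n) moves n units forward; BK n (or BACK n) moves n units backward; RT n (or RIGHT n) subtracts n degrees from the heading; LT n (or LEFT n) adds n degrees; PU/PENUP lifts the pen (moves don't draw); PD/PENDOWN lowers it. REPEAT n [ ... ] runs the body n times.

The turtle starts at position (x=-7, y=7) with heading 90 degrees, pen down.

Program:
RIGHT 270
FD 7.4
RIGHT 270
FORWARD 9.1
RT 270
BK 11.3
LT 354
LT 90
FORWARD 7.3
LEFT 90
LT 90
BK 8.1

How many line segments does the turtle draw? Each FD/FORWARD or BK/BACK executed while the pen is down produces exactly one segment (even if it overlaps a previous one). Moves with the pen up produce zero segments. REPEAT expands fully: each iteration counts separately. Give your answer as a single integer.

Executing turtle program step by step:
Start: pos=(-7,7), heading=90, pen down
RT 270: heading 90 -> 180
FD 7.4: (-7,7) -> (-14.4,7) [heading=180, draw]
RT 270: heading 180 -> 270
FD 9.1: (-14.4,7) -> (-14.4,-2.1) [heading=270, draw]
RT 270: heading 270 -> 0
BK 11.3: (-14.4,-2.1) -> (-25.7,-2.1) [heading=0, draw]
LT 354: heading 0 -> 354
LT 90: heading 354 -> 84
FD 7.3: (-25.7,-2.1) -> (-24.937,5.16) [heading=84, draw]
LT 90: heading 84 -> 174
LT 90: heading 174 -> 264
BK 8.1: (-24.937,5.16) -> (-24.09,13.216) [heading=264, draw]
Final: pos=(-24.09,13.216), heading=264, 5 segment(s) drawn
Segments drawn: 5

Answer: 5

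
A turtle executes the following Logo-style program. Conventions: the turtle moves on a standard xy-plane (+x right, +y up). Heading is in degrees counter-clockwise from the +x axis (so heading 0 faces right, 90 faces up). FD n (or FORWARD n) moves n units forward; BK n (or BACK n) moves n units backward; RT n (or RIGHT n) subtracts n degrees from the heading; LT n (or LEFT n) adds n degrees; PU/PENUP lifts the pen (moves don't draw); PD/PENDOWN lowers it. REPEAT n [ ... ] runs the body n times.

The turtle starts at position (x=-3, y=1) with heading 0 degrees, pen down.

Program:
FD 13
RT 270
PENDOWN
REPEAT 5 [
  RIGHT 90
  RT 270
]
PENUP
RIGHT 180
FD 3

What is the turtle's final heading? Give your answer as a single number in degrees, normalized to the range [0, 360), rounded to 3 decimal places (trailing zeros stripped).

Answer: 270

Derivation:
Executing turtle program step by step:
Start: pos=(-3,1), heading=0, pen down
FD 13: (-3,1) -> (10,1) [heading=0, draw]
RT 270: heading 0 -> 90
PD: pen down
REPEAT 5 [
  -- iteration 1/5 --
  RT 90: heading 90 -> 0
  RT 270: heading 0 -> 90
  -- iteration 2/5 --
  RT 90: heading 90 -> 0
  RT 270: heading 0 -> 90
  -- iteration 3/5 --
  RT 90: heading 90 -> 0
  RT 270: heading 0 -> 90
  -- iteration 4/5 --
  RT 90: heading 90 -> 0
  RT 270: heading 0 -> 90
  -- iteration 5/5 --
  RT 90: heading 90 -> 0
  RT 270: heading 0 -> 90
]
PU: pen up
RT 180: heading 90 -> 270
FD 3: (10,1) -> (10,-2) [heading=270, move]
Final: pos=(10,-2), heading=270, 1 segment(s) drawn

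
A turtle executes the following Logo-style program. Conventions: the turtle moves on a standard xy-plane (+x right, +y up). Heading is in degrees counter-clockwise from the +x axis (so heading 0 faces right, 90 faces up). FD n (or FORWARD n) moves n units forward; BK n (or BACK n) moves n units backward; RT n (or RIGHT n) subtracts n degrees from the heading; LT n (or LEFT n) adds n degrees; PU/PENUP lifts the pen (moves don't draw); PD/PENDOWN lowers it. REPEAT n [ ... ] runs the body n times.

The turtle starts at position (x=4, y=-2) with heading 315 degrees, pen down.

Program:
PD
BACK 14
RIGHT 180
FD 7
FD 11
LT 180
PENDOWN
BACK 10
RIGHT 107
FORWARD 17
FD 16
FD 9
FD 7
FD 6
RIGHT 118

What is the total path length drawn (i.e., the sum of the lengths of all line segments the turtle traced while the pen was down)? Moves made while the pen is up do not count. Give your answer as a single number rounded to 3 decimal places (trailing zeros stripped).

Answer: 97

Derivation:
Executing turtle program step by step:
Start: pos=(4,-2), heading=315, pen down
PD: pen down
BK 14: (4,-2) -> (-5.899,7.899) [heading=315, draw]
RT 180: heading 315 -> 135
FD 7: (-5.899,7.899) -> (-10.849,12.849) [heading=135, draw]
FD 11: (-10.849,12.849) -> (-18.627,20.627) [heading=135, draw]
LT 180: heading 135 -> 315
PD: pen down
BK 10: (-18.627,20.627) -> (-25.698,27.698) [heading=315, draw]
RT 107: heading 315 -> 208
FD 17: (-25.698,27.698) -> (-40.709,19.717) [heading=208, draw]
FD 16: (-40.709,19.717) -> (-54.836,12.206) [heading=208, draw]
FD 9: (-54.836,12.206) -> (-62.782,7.981) [heading=208, draw]
FD 7: (-62.782,7.981) -> (-68.963,4.694) [heading=208, draw]
FD 6: (-68.963,4.694) -> (-74.261,1.878) [heading=208, draw]
RT 118: heading 208 -> 90
Final: pos=(-74.261,1.878), heading=90, 9 segment(s) drawn

Segment lengths:
  seg 1: (4,-2) -> (-5.899,7.899), length = 14
  seg 2: (-5.899,7.899) -> (-10.849,12.849), length = 7
  seg 3: (-10.849,12.849) -> (-18.627,20.627), length = 11
  seg 4: (-18.627,20.627) -> (-25.698,27.698), length = 10
  seg 5: (-25.698,27.698) -> (-40.709,19.717), length = 17
  seg 6: (-40.709,19.717) -> (-54.836,12.206), length = 16
  seg 7: (-54.836,12.206) -> (-62.782,7.981), length = 9
  seg 8: (-62.782,7.981) -> (-68.963,4.694), length = 7
  seg 9: (-68.963,4.694) -> (-74.261,1.878), length = 6
Total = 97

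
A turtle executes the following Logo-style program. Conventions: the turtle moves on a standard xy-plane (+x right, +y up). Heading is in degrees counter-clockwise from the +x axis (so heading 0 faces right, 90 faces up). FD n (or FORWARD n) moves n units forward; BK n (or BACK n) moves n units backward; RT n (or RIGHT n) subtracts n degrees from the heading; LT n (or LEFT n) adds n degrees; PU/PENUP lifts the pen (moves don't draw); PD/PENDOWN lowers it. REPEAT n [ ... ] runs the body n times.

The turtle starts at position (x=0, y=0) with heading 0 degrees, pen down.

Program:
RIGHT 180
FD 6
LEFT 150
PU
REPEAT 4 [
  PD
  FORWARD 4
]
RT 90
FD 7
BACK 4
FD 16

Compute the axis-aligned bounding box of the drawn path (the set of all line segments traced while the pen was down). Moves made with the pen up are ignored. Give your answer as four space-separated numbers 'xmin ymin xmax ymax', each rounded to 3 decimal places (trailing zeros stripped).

Executing turtle program step by step:
Start: pos=(0,0), heading=0, pen down
RT 180: heading 0 -> 180
FD 6: (0,0) -> (-6,0) [heading=180, draw]
LT 150: heading 180 -> 330
PU: pen up
REPEAT 4 [
  -- iteration 1/4 --
  PD: pen down
  FD 4: (-6,0) -> (-2.536,-2) [heading=330, draw]
  -- iteration 2/4 --
  PD: pen down
  FD 4: (-2.536,-2) -> (0.928,-4) [heading=330, draw]
  -- iteration 3/4 --
  PD: pen down
  FD 4: (0.928,-4) -> (4.392,-6) [heading=330, draw]
  -- iteration 4/4 --
  PD: pen down
  FD 4: (4.392,-6) -> (7.856,-8) [heading=330, draw]
]
RT 90: heading 330 -> 240
FD 7: (7.856,-8) -> (4.356,-14.062) [heading=240, draw]
BK 4: (4.356,-14.062) -> (6.356,-10.598) [heading=240, draw]
FD 16: (6.356,-10.598) -> (-1.644,-24.454) [heading=240, draw]
Final: pos=(-1.644,-24.454), heading=240, 8 segment(s) drawn

Segment endpoints: x in {-6, -2.536, -1.644, 0, 0.928, 4.356, 4.392, 6.356, 7.856}, y in {-24.454, -14.062, -10.598, -8, -6, -4, -2, 0, 0}
xmin=-6, ymin=-24.454, xmax=7.856, ymax=0

Answer: -6 -24.454 7.856 0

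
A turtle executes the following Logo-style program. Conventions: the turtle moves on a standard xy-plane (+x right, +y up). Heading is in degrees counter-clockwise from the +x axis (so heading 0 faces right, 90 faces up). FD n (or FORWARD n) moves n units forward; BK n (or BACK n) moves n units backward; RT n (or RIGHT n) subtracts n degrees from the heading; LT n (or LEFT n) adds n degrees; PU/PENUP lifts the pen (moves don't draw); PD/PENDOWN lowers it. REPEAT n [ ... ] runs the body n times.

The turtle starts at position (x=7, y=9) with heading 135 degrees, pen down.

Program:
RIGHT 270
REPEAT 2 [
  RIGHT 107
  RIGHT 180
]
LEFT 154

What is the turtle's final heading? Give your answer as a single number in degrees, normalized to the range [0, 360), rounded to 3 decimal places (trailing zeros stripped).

Executing turtle program step by step:
Start: pos=(7,9), heading=135, pen down
RT 270: heading 135 -> 225
REPEAT 2 [
  -- iteration 1/2 --
  RT 107: heading 225 -> 118
  RT 180: heading 118 -> 298
  -- iteration 2/2 --
  RT 107: heading 298 -> 191
  RT 180: heading 191 -> 11
]
LT 154: heading 11 -> 165
Final: pos=(7,9), heading=165, 0 segment(s) drawn

Answer: 165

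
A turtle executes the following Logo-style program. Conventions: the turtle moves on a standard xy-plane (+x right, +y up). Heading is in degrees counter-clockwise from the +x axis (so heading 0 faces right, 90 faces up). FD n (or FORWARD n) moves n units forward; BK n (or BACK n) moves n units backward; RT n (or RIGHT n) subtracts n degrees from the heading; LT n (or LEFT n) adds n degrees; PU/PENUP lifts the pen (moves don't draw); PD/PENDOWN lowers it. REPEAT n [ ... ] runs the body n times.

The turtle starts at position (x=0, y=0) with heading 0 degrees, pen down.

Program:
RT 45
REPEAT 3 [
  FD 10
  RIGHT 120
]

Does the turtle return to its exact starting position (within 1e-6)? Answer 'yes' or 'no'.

Answer: yes

Derivation:
Executing turtle program step by step:
Start: pos=(0,0), heading=0, pen down
RT 45: heading 0 -> 315
REPEAT 3 [
  -- iteration 1/3 --
  FD 10: (0,0) -> (7.071,-7.071) [heading=315, draw]
  RT 120: heading 315 -> 195
  -- iteration 2/3 --
  FD 10: (7.071,-7.071) -> (-2.588,-9.659) [heading=195, draw]
  RT 120: heading 195 -> 75
  -- iteration 3/3 --
  FD 10: (-2.588,-9.659) -> (0,0) [heading=75, draw]
  RT 120: heading 75 -> 315
]
Final: pos=(0,0), heading=315, 3 segment(s) drawn

Start position: (0, 0)
Final position: (0, 0)
Distance = 0; < 1e-6 -> CLOSED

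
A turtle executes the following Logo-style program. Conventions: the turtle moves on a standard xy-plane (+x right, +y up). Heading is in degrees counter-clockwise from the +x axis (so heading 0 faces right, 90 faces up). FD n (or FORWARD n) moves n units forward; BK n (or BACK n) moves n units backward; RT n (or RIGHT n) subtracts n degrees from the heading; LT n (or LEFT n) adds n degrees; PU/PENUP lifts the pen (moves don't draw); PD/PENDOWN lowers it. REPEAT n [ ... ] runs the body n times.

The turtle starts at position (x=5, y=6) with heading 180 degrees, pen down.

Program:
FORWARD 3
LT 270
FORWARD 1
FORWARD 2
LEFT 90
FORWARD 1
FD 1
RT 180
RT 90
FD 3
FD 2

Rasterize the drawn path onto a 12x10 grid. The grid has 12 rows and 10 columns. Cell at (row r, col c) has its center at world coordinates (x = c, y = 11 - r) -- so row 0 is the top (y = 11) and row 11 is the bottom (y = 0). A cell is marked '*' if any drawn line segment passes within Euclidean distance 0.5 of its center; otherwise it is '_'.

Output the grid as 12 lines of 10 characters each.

Segment 0: (5,6) -> (2,6)
Segment 1: (2,6) -> (2,7)
Segment 2: (2,7) -> (2,9)
Segment 3: (2,9) -> (1,9)
Segment 4: (1,9) -> (0,9)
Segment 5: (0,9) -> (0,6)
Segment 6: (0,6) -> (-0,4)

Answer: __________
__________
***_______
*_*_______
*_*_______
*_****____
*_________
*_________
__________
__________
__________
__________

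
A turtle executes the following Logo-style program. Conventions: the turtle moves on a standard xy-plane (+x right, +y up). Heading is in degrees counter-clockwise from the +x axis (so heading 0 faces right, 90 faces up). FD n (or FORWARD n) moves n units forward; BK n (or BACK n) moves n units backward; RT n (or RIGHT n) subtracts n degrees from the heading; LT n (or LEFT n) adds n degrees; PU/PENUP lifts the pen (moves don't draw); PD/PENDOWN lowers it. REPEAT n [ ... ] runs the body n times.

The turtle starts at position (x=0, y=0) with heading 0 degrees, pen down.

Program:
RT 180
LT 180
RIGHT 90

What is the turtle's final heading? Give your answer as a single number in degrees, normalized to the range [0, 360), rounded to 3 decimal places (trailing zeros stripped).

Answer: 270

Derivation:
Executing turtle program step by step:
Start: pos=(0,0), heading=0, pen down
RT 180: heading 0 -> 180
LT 180: heading 180 -> 0
RT 90: heading 0 -> 270
Final: pos=(0,0), heading=270, 0 segment(s) drawn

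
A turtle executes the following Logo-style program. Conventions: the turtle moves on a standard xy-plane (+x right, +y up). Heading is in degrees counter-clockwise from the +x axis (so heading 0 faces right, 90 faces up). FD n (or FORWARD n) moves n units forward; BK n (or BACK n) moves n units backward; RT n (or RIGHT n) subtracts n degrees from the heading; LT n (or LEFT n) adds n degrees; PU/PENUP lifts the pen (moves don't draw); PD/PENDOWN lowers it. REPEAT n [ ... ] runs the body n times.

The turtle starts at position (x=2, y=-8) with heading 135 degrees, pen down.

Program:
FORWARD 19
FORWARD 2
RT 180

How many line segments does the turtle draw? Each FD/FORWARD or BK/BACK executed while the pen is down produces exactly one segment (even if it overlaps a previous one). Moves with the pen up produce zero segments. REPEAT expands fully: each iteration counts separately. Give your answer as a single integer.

Executing turtle program step by step:
Start: pos=(2,-8), heading=135, pen down
FD 19: (2,-8) -> (-11.435,5.435) [heading=135, draw]
FD 2: (-11.435,5.435) -> (-12.849,6.849) [heading=135, draw]
RT 180: heading 135 -> 315
Final: pos=(-12.849,6.849), heading=315, 2 segment(s) drawn
Segments drawn: 2

Answer: 2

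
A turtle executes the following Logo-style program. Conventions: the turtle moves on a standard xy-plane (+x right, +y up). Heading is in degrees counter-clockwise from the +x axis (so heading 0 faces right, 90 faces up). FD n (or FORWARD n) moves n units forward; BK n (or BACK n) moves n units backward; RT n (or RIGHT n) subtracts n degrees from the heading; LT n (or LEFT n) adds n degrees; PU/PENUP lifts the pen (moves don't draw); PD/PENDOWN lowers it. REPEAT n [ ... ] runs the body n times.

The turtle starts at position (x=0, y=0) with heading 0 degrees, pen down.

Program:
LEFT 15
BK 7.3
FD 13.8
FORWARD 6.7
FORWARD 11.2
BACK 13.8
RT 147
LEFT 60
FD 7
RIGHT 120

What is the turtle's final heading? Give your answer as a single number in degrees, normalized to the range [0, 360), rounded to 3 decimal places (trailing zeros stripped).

Answer: 168

Derivation:
Executing turtle program step by step:
Start: pos=(0,0), heading=0, pen down
LT 15: heading 0 -> 15
BK 7.3: (0,0) -> (-7.051,-1.889) [heading=15, draw]
FD 13.8: (-7.051,-1.889) -> (6.279,1.682) [heading=15, draw]
FD 6.7: (6.279,1.682) -> (12.75,3.416) [heading=15, draw]
FD 11.2: (12.75,3.416) -> (23.569,6.315) [heading=15, draw]
BK 13.8: (23.569,6.315) -> (10.239,2.743) [heading=15, draw]
RT 147: heading 15 -> 228
LT 60: heading 228 -> 288
FD 7: (10.239,2.743) -> (12.402,-3.914) [heading=288, draw]
RT 120: heading 288 -> 168
Final: pos=(12.402,-3.914), heading=168, 6 segment(s) drawn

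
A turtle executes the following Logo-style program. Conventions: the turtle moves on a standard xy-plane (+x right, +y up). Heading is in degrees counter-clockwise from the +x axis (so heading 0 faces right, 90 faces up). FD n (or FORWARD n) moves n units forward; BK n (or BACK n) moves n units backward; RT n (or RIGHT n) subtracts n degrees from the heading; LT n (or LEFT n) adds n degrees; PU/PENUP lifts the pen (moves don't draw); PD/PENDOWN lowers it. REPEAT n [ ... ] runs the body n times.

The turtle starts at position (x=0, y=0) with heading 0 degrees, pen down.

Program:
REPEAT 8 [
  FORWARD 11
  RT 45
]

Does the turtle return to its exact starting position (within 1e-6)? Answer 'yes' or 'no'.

Answer: yes

Derivation:
Executing turtle program step by step:
Start: pos=(0,0), heading=0, pen down
REPEAT 8 [
  -- iteration 1/8 --
  FD 11: (0,0) -> (11,0) [heading=0, draw]
  RT 45: heading 0 -> 315
  -- iteration 2/8 --
  FD 11: (11,0) -> (18.778,-7.778) [heading=315, draw]
  RT 45: heading 315 -> 270
  -- iteration 3/8 --
  FD 11: (18.778,-7.778) -> (18.778,-18.778) [heading=270, draw]
  RT 45: heading 270 -> 225
  -- iteration 4/8 --
  FD 11: (18.778,-18.778) -> (11,-26.556) [heading=225, draw]
  RT 45: heading 225 -> 180
  -- iteration 5/8 --
  FD 11: (11,-26.556) -> (0,-26.556) [heading=180, draw]
  RT 45: heading 180 -> 135
  -- iteration 6/8 --
  FD 11: (0,-26.556) -> (-7.778,-18.778) [heading=135, draw]
  RT 45: heading 135 -> 90
  -- iteration 7/8 --
  FD 11: (-7.778,-18.778) -> (-7.778,-7.778) [heading=90, draw]
  RT 45: heading 90 -> 45
  -- iteration 8/8 --
  FD 11: (-7.778,-7.778) -> (0,0) [heading=45, draw]
  RT 45: heading 45 -> 0
]
Final: pos=(0,0), heading=0, 8 segment(s) drawn

Start position: (0, 0)
Final position: (0, 0)
Distance = 0; < 1e-6 -> CLOSED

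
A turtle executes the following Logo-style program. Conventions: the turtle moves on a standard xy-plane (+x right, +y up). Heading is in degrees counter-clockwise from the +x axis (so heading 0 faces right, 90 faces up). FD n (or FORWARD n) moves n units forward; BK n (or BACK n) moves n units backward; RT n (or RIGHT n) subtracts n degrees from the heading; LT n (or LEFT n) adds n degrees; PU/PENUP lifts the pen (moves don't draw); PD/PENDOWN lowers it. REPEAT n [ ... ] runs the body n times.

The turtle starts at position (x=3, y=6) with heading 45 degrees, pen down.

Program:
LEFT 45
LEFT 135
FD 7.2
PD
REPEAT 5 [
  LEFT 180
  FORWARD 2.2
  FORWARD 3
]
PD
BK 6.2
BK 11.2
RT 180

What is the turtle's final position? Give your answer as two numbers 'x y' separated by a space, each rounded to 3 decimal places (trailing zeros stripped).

Answer: -10.718 -7.718

Derivation:
Executing turtle program step by step:
Start: pos=(3,6), heading=45, pen down
LT 45: heading 45 -> 90
LT 135: heading 90 -> 225
FD 7.2: (3,6) -> (-2.091,0.909) [heading=225, draw]
PD: pen down
REPEAT 5 [
  -- iteration 1/5 --
  LT 180: heading 225 -> 45
  FD 2.2: (-2.091,0.909) -> (-0.536,2.464) [heading=45, draw]
  FD 3: (-0.536,2.464) -> (1.586,4.586) [heading=45, draw]
  -- iteration 2/5 --
  LT 180: heading 45 -> 225
  FD 2.2: (1.586,4.586) -> (0.03,3.03) [heading=225, draw]
  FD 3: (0.03,3.03) -> (-2.091,0.909) [heading=225, draw]
  -- iteration 3/5 --
  LT 180: heading 225 -> 45
  FD 2.2: (-2.091,0.909) -> (-0.536,2.464) [heading=45, draw]
  FD 3: (-0.536,2.464) -> (1.586,4.586) [heading=45, draw]
  -- iteration 4/5 --
  LT 180: heading 45 -> 225
  FD 2.2: (1.586,4.586) -> (0.03,3.03) [heading=225, draw]
  FD 3: (0.03,3.03) -> (-2.091,0.909) [heading=225, draw]
  -- iteration 5/5 --
  LT 180: heading 225 -> 45
  FD 2.2: (-2.091,0.909) -> (-0.536,2.464) [heading=45, draw]
  FD 3: (-0.536,2.464) -> (1.586,4.586) [heading=45, draw]
]
PD: pen down
BK 6.2: (1.586,4.586) -> (-2.798,0.202) [heading=45, draw]
BK 11.2: (-2.798,0.202) -> (-10.718,-7.718) [heading=45, draw]
RT 180: heading 45 -> 225
Final: pos=(-10.718,-7.718), heading=225, 13 segment(s) drawn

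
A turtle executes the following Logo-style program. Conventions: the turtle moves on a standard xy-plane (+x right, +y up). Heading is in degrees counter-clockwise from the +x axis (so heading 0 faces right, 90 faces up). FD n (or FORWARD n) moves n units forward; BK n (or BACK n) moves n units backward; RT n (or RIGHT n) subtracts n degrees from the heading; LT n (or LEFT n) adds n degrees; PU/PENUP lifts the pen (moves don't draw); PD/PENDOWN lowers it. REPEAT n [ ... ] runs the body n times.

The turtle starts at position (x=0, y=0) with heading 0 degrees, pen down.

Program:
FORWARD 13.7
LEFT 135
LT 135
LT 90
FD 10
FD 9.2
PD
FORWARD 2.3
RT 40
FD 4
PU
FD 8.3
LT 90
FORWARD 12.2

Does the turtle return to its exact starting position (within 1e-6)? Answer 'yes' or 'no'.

Executing turtle program step by step:
Start: pos=(0,0), heading=0, pen down
FD 13.7: (0,0) -> (13.7,0) [heading=0, draw]
LT 135: heading 0 -> 135
LT 135: heading 135 -> 270
LT 90: heading 270 -> 0
FD 10: (13.7,0) -> (23.7,0) [heading=0, draw]
FD 9.2: (23.7,0) -> (32.9,0) [heading=0, draw]
PD: pen down
FD 2.3: (32.9,0) -> (35.2,0) [heading=0, draw]
RT 40: heading 0 -> 320
FD 4: (35.2,0) -> (38.264,-2.571) [heading=320, draw]
PU: pen up
FD 8.3: (38.264,-2.571) -> (44.622,-7.906) [heading=320, move]
LT 90: heading 320 -> 50
FD 12.2: (44.622,-7.906) -> (52.464,1.439) [heading=50, move]
Final: pos=(52.464,1.439), heading=50, 5 segment(s) drawn

Start position: (0, 0)
Final position: (52.464, 1.439)
Distance = 52.484; >= 1e-6 -> NOT closed

Answer: no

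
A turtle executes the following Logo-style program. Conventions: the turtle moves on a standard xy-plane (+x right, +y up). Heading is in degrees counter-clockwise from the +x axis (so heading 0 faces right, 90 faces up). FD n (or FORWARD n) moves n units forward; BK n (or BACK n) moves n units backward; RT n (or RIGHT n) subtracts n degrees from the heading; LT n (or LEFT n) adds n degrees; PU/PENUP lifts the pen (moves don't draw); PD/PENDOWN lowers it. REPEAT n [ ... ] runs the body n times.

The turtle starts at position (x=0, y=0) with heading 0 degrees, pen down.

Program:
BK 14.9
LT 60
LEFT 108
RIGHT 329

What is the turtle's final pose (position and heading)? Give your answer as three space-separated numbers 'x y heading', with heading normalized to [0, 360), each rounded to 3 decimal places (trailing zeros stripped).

Answer: -14.9 0 199

Derivation:
Executing turtle program step by step:
Start: pos=(0,0), heading=0, pen down
BK 14.9: (0,0) -> (-14.9,0) [heading=0, draw]
LT 60: heading 0 -> 60
LT 108: heading 60 -> 168
RT 329: heading 168 -> 199
Final: pos=(-14.9,0), heading=199, 1 segment(s) drawn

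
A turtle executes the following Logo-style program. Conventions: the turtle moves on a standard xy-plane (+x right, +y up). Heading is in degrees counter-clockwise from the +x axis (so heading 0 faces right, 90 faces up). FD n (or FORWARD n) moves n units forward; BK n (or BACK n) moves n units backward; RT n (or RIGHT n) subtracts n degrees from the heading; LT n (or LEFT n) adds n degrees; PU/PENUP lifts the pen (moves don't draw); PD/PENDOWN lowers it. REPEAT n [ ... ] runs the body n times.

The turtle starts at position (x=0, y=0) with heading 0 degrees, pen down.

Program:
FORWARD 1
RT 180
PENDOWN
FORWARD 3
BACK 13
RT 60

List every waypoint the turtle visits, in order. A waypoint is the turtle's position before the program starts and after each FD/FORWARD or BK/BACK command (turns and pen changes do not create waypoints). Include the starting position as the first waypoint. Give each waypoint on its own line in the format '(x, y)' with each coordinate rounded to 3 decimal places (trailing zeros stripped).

Executing turtle program step by step:
Start: pos=(0,0), heading=0, pen down
FD 1: (0,0) -> (1,0) [heading=0, draw]
RT 180: heading 0 -> 180
PD: pen down
FD 3: (1,0) -> (-2,0) [heading=180, draw]
BK 13: (-2,0) -> (11,0) [heading=180, draw]
RT 60: heading 180 -> 120
Final: pos=(11,0), heading=120, 3 segment(s) drawn
Waypoints (4 total):
(0, 0)
(1, 0)
(-2, 0)
(11, 0)

Answer: (0, 0)
(1, 0)
(-2, 0)
(11, 0)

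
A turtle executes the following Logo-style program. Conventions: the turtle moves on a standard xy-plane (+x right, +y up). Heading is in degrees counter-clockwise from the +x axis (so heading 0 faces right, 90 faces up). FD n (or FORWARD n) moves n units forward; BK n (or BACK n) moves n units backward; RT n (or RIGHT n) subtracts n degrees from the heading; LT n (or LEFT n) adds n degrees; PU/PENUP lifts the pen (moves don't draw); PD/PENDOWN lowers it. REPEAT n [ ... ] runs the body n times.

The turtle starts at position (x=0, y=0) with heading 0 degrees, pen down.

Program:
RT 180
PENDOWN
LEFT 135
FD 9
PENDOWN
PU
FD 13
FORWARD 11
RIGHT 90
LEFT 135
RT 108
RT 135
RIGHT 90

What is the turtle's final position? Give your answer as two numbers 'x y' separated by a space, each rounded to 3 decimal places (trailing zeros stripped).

Executing turtle program step by step:
Start: pos=(0,0), heading=0, pen down
RT 180: heading 0 -> 180
PD: pen down
LT 135: heading 180 -> 315
FD 9: (0,0) -> (6.364,-6.364) [heading=315, draw]
PD: pen down
PU: pen up
FD 13: (6.364,-6.364) -> (15.556,-15.556) [heading=315, move]
FD 11: (15.556,-15.556) -> (23.335,-23.335) [heading=315, move]
RT 90: heading 315 -> 225
LT 135: heading 225 -> 0
RT 108: heading 0 -> 252
RT 135: heading 252 -> 117
RT 90: heading 117 -> 27
Final: pos=(23.335,-23.335), heading=27, 1 segment(s) drawn

Answer: 23.335 -23.335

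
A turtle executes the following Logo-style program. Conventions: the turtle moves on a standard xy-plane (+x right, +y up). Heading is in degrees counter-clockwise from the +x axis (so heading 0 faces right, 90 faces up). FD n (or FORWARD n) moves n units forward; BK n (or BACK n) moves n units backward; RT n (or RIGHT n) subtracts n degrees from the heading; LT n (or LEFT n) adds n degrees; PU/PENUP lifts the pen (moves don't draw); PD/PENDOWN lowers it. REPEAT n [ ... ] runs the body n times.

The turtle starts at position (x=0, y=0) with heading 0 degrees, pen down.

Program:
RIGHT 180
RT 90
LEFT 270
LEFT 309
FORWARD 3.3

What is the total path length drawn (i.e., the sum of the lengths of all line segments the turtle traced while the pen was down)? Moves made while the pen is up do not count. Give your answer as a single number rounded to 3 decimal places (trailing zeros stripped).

Executing turtle program step by step:
Start: pos=(0,0), heading=0, pen down
RT 180: heading 0 -> 180
RT 90: heading 180 -> 90
LT 270: heading 90 -> 0
LT 309: heading 0 -> 309
FD 3.3: (0,0) -> (2.077,-2.565) [heading=309, draw]
Final: pos=(2.077,-2.565), heading=309, 1 segment(s) drawn

Segment lengths:
  seg 1: (0,0) -> (2.077,-2.565), length = 3.3
Total = 3.3

Answer: 3.3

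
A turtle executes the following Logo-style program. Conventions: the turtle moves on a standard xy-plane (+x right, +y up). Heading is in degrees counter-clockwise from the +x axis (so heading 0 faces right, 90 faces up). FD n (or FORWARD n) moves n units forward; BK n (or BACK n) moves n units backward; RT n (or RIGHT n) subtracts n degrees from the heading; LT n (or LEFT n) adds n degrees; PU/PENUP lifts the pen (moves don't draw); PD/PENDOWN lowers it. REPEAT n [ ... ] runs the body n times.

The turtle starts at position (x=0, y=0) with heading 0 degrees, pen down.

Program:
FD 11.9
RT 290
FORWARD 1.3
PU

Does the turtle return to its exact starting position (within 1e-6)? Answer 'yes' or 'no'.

Answer: no

Derivation:
Executing turtle program step by step:
Start: pos=(0,0), heading=0, pen down
FD 11.9: (0,0) -> (11.9,0) [heading=0, draw]
RT 290: heading 0 -> 70
FD 1.3: (11.9,0) -> (12.345,1.222) [heading=70, draw]
PU: pen up
Final: pos=(12.345,1.222), heading=70, 2 segment(s) drawn

Start position: (0, 0)
Final position: (12.345, 1.222)
Distance = 12.405; >= 1e-6 -> NOT closed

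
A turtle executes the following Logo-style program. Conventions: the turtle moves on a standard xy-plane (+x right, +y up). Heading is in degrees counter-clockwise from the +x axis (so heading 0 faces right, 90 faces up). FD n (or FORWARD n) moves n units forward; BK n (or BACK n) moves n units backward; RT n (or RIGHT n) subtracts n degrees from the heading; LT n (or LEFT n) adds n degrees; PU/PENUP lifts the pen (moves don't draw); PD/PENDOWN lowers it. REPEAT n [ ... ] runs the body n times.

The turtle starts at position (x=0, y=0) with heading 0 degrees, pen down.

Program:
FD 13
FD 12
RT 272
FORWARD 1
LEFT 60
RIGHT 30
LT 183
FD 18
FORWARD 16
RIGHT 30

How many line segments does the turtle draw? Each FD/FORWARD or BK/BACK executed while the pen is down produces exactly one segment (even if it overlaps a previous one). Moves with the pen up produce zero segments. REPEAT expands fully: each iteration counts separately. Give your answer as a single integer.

Answer: 5

Derivation:
Executing turtle program step by step:
Start: pos=(0,0), heading=0, pen down
FD 13: (0,0) -> (13,0) [heading=0, draw]
FD 12: (13,0) -> (25,0) [heading=0, draw]
RT 272: heading 0 -> 88
FD 1: (25,0) -> (25.035,0.999) [heading=88, draw]
LT 60: heading 88 -> 148
RT 30: heading 148 -> 118
LT 183: heading 118 -> 301
FD 18: (25.035,0.999) -> (34.306,-14.43) [heading=301, draw]
FD 16: (34.306,-14.43) -> (42.546,-28.144) [heading=301, draw]
RT 30: heading 301 -> 271
Final: pos=(42.546,-28.144), heading=271, 5 segment(s) drawn
Segments drawn: 5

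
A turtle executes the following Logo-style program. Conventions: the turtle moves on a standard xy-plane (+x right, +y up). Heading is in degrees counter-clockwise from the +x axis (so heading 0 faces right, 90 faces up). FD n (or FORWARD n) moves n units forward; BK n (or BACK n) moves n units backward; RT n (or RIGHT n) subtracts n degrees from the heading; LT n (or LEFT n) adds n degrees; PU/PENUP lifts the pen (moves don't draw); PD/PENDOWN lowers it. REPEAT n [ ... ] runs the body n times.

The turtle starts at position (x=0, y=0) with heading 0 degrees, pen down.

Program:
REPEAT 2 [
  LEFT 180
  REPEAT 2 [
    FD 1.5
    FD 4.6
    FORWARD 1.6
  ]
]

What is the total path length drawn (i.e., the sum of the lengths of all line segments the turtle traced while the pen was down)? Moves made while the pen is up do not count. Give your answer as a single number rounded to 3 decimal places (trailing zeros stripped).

Answer: 30.8

Derivation:
Executing turtle program step by step:
Start: pos=(0,0), heading=0, pen down
REPEAT 2 [
  -- iteration 1/2 --
  LT 180: heading 0 -> 180
  REPEAT 2 [
    -- iteration 1/2 --
    FD 1.5: (0,0) -> (-1.5,0) [heading=180, draw]
    FD 4.6: (-1.5,0) -> (-6.1,0) [heading=180, draw]
    FD 1.6: (-6.1,0) -> (-7.7,0) [heading=180, draw]
    -- iteration 2/2 --
    FD 1.5: (-7.7,0) -> (-9.2,0) [heading=180, draw]
    FD 4.6: (-9.2,0) -> (-13.8,0) [heading=180, draw]
    FD 1.6: (-13.8,0) -> (-15.4,0) [heading=180, draw]
  ]
  -- iteration 2/2 --
  LT 180: heading 180 -> 0
  REPEAT 2 [
    -- iteration 1/2 --
    FD 1.5: (-15.4,0) -> (-13.9,0) [heading=0, draw]
    FD 4.6: (-13.9,0) -> (-9.3,0) [heading=0, draw]
    FD 1.6: (-9.3,0) -> (-7.7,0) [heading=0, draw]
    -- iteration 2/2 --
    FD 1.5: (-7.7,0) -> (-6.2,0) [heading=0, draw]
    FD 4.6: (-6.2,0) -> (-1.6,0) [heading=0, draw]
    FD 1.6: (-1.6,0) -> (0,0) [heading=0, draw]
  ]
]
Final: pos=(0,0), heading=0, 12 segment(s) drawn

Segment lengths:
  seg 1: (0,0) -> (-1.5,0), length = 1.5
  seg 2: (-1.5,0) -> (-6.1,0), length = 4.6
  seg 3: (-6.1,0) -> (-7.7,0), length = 1.6
  seg 4: (-7.7,0) -> (-9.2,0), length = 1.5
  seg 5: (-9.2,0) -> (-13.8,0), length = 4.6
  seg 6: (-13.8,0) -> (-15.4,0), length = 1.6
  seg 7: (-15.4,0) -> (-13.9,0), length = 1.5
  seg 8: (-13.9,0) -> (-9.3,0), length = 4.6
  seg 9: (-9.3,0) -> (-7.7,0), length = 1.6
  seg 10: (-7.7,0) -> (-6.2,0), length = 1.5
  seg 11: (-6.2,0) -> (-1.6,0), length = 4.6
  seg 12: (-1.6,0) -> (0,0), length = 1.6
Total = 30.8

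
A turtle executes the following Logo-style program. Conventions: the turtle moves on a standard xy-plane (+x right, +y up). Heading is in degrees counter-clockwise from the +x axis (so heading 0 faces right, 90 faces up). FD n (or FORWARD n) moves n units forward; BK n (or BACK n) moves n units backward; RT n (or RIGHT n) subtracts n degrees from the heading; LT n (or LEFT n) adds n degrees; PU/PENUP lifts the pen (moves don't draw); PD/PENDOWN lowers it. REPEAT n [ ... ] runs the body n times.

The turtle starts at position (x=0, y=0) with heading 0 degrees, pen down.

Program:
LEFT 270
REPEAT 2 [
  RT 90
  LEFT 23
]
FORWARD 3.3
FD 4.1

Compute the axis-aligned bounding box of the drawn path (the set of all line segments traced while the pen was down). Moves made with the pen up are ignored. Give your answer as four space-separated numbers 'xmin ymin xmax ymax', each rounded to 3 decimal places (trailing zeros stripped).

Answer: -5.323 0 0 5.14

Derivation:
Executing turtle program step by step:
Start: pos=(0,0), heading=0, pen down
LT 270: heading 0 -> 270
REPEAT 2 [
  -- iteration 1/2 --
  RT 90: heading 270 -> 180
  LT 23: heading 180 -> 203
  -- iteration 2/2 --
  RT 90: heading 203 -> 113
  LT 23: heading 113 -> 136
]
FD 3.3: (0,0) -> (-2.374,2.292) [heading=136, draw]
FD 4.1: (-2.374,2.292) -> (-5.323,5.14) [heading=136, draw]
Final: pos=(-5.323,5.14), heading=136, 2 segment(s) drawn

Segment endpoints: x in {-5.323, -2.374, 0}, y in {0, 2.292, 5.14}
xmin=-5.323, ymin=0, xmax=0, ymax=5.14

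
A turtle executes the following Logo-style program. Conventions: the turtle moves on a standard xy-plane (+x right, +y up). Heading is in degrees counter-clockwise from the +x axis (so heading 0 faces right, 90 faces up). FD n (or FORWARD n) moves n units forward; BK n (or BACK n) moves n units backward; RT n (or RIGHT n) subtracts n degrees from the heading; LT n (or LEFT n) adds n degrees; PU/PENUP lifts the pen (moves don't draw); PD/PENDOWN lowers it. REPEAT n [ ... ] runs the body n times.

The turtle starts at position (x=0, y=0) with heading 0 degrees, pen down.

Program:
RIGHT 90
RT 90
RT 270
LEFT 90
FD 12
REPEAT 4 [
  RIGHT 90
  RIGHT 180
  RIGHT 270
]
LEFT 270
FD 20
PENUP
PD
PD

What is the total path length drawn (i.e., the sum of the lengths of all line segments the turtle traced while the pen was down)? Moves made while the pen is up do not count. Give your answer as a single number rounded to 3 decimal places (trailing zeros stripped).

Answer: 32

Derivation:
Executing turtle program step by step:
Start: pos=(0,0), heading=0, pen down
RT 90: heading 0 -> 270
RT 90: heading 270 -> 180
RT 270: heading 180 -> 270
LT 90: heading 270 -> 0
FD 12: (0,0) -> (12,0) [heading=0, draw]
REPEAT 4 [
  -- iteration 1/4 --
  RT 90: heading 0 -> 270
  RT 180: heading 270 -> 90
  RT 270: heading 90 -> 180
  -- iteration 2/4 --
  RT 90: heading 180 -> 90
  RT 180: heading 90 -> 270
  RT 270: heading 270 -> 0
  -- iteration 3/4 --
  RT 90: heading 0 -> 270
  RT 180: heading 270 -> 90
  RT 270: heading 90 -> 180
  -- iteration 4/4 --
  RT 90: heading 180 -> 90
  RT 180: heading 90 -> 270
  RT 270: heading 270 -> 0
]
LT 270: heading 0 -> 270
FD 20: (12,0) -> (12,-20) [heading=270, draw]
PU: pen up
PD: pen down
PD: pen down
Final: pos=(12,-20), heading=270, 2 segment(s) drawn

Segment lengths:
  seg 1: (0,0) -> (12,0), length = 12
  seg 2: (12,0) -> (12,-20), length = 20
Total = 32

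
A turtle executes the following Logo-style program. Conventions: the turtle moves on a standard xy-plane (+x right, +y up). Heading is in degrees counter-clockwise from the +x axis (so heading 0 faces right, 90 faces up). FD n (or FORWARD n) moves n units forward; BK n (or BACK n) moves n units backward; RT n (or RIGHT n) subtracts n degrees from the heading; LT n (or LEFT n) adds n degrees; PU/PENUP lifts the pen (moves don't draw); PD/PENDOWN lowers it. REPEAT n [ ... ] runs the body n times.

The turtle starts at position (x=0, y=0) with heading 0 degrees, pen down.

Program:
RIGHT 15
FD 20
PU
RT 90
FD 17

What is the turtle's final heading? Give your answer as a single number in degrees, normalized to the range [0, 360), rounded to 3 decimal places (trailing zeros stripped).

Executing turtle program step by step:
Start: pos=(0,0), heading=0, pen down
RT 15: heading 0 -> 345
FD 20: (0,0) -> (19.319,-5.176) [heading=345, draw]
PU: pen up
RT 90: heading 345 -> 255
FD 17: (19.319,-5.176) -> (14.919,-21.597) [heading=255, move]
Final: pos=(14.919,-21.597), heading=255, 1 segment(s) drawn

Answer: 255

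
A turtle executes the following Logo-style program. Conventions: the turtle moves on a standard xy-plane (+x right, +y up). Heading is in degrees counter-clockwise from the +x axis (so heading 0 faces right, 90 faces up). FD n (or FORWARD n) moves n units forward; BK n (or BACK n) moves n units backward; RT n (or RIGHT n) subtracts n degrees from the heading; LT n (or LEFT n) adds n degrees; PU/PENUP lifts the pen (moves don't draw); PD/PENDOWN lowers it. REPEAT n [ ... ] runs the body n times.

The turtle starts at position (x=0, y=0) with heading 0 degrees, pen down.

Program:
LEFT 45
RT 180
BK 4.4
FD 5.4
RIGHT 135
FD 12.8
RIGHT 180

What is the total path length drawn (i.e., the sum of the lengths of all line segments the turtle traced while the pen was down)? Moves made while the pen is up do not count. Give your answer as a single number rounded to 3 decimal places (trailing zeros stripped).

Executing turtle program step by step:
Start: pos=(0,0), heading=0, pen down
LT 45: heading 0 -> 45
RT 180: heading 45 -> 225
BK 4.4: (0,0) -> (3.111,3.111) [heading=225, draw]
FD 5.4: (3.111,3.111) -> (-0.707,-0.707) [heading=225, draw]
RT 135: heading 225 -> 90
FD 12.8: (-0.707,-0.707) -> (-0.707,12.093) [heading=90, draw]
RT 180: heading 90 -> 270
Final: pos=(-0.707,12.093), heading=270, 3 segment(s) drawn

Segment lengths:
  seg 1: (0,0) -> (3.111,3.111), length = 4.4
  seg 2: (3.111,3.111) -> (-0.707,-0.707), length = 5.4
  seg 3: (-0.707,-0.707) -> (-0.707,12.093), length = 12.8
Total = 22.6

Answer: 22.6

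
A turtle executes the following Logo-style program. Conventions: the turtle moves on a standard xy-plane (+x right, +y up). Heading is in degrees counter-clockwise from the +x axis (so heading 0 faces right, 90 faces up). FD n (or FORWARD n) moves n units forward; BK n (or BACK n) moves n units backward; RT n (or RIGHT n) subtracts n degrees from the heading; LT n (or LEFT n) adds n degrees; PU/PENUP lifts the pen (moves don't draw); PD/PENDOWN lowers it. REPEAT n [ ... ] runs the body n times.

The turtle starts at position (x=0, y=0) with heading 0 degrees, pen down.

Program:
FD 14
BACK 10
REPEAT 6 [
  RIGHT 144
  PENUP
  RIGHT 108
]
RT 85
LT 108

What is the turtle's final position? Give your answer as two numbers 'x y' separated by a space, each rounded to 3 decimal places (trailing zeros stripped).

Answer: 4 0

Derivation:
Executing turtle program step by step:
Start: pos=(0,0), heading=0, pen down
FD 14: (0,0) -> (14,0) [heading=0, draw]
BK 10: (14,0) -> (4,0) [heading=0, draw]
REPEAT 6 [
  -- iteration 1/6 --
  RT 144: heading 0 -> 216
  PU: pen up
  RT 108: heading 216 -> 108
  -- iteration 2/6 --
  RT 144: heading 108 -> 324
  PU: pen up
  RT 108: heading 324 -> 216
  -- iteration 3/6 --
  RT 144: heading 216 -> 72
  PU: pen up
  RT 108: heading 72 -> 324
  -- iteration 4/6 --
  RT 144: heading 324 -> 180
  PU: pen up
  RT 108: heading 180 -> 72
  -- iteration 5/6 --
  RT 144: heading 72 -> 288
  PU: pen up
  RT 108: heading 288 -> 180
  -- iteration 6/6 --
  RT 144: heading 180 -> 36
  PU: pen up
  RT 108: heading 36 -> 288
]
RT 85: heading 288 -> 203
LT 108: heading 203 -> 311
Final: pos=(4,0), heading=311, 2 segment(s) drawn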